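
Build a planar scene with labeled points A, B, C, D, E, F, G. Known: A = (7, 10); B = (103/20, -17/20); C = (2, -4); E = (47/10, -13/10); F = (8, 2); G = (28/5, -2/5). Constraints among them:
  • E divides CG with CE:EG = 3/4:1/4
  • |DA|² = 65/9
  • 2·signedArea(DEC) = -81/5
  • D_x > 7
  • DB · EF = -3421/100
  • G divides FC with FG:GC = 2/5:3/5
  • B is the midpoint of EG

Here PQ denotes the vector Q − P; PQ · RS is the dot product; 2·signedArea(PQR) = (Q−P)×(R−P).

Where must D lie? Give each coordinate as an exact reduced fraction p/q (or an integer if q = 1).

D = (22/3, 22/3)

1. D_x = 22/3  [DB · EF = -3421/100 ∩ 2·signedArea(DEC) = -81/5]
2. D_y = 22/3  [DB · EF = -3421/100 ∩ 2·signedArea(DEC) = -81/5]
   → D = (22/3, 22/3)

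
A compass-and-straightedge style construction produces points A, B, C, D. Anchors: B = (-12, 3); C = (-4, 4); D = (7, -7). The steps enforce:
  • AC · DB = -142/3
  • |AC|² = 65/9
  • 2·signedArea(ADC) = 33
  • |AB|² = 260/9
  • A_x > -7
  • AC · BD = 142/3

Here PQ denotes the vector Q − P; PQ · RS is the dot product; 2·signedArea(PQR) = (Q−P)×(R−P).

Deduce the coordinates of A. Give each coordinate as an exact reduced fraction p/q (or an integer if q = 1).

1. A_x = -20/3  [2·signedArea(ADC) = 33 ∩ AC · BD = 142/3]
2. A_y = 11/3  [2·signedArea(ADC) = 33 ∩ AC · BD = 142/3]
   → A = (-20/3, 11/3)

A = (-20/3, 11/3)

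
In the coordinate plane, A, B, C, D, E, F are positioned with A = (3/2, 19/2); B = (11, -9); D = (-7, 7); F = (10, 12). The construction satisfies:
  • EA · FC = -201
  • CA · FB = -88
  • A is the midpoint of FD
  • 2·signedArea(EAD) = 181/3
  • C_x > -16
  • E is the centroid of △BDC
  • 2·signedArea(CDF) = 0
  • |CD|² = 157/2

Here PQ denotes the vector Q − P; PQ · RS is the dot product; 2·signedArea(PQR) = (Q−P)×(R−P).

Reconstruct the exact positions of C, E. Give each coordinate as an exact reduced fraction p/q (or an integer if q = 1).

C = (-31/2, 9/2)
E = (-23/6, 5/6)

1. C_x = -31/2  [2·signedArea(CDF) = 0 ∩ CA · FB = -88]
2. C_y = 9/2  [2·signedArea(CDF) = 0 ∩ CA · FB = -88]
   → C = (-31/2, 9/2)
3. E_x = -23/6  [E is the centroid of △BDC]
4. E_y = 5/6  [E is the centroid of △BDC]
   → E = (-23/6, 5/6)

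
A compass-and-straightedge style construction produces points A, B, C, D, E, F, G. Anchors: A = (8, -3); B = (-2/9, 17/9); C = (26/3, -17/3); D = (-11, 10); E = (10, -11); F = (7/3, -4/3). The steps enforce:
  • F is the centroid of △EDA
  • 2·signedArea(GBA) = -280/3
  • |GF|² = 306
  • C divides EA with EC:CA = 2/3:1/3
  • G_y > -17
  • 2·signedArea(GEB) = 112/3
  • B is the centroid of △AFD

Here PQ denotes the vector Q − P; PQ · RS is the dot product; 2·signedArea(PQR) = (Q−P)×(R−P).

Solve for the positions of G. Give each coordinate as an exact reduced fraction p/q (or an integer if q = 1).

1. G_x = 34/3  [2·signedArea(GEB) = 112/3 ∩ 2·signedArea(GBA) = -280/3]
2. G_y = -49/3  [2·signedArea(GEB) = 112/3 ∩ 2·signedArea(GBA) = -280/3]
   → G = (34/3, -49/3)

G = (34/3, -49/3)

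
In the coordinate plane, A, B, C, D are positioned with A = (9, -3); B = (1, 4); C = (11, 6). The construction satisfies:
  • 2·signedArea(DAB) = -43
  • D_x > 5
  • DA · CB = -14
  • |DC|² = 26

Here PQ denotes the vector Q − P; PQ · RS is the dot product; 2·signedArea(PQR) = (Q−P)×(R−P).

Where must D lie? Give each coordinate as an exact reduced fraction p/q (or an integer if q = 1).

D = (6, 5)

1. D_x = 6  [2·signedArea(DAB) = -43 ∩ DA · CB = -14]
2. D_y = 5  [2·signedArea(DAB) = -43 ∩ DA · CB = -14]
   → D = (6, 5)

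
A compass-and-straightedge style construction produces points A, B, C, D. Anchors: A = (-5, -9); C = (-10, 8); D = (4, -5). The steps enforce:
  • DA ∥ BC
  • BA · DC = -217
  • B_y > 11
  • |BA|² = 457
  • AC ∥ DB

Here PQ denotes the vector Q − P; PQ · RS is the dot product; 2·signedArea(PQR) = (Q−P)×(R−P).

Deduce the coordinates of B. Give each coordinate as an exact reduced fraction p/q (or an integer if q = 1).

B = (-1, 12)

1. B_x = -1  [DA ∥ BC ∩ AC ∥ DB]
2. B_y = 12  [DA ∥ BC ∩ AC ∥ DB]
   → B = (-1, 12)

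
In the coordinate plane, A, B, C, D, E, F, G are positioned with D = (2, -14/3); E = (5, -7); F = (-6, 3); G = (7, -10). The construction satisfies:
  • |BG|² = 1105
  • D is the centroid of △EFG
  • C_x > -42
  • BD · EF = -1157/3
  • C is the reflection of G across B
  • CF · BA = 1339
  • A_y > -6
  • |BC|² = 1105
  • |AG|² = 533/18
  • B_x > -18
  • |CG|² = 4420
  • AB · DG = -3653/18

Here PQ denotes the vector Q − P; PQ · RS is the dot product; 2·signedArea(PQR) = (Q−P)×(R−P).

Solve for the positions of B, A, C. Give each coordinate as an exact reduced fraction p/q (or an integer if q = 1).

A = (7/2, -35/6)
B = (-17, 13)
C = (-41, 36)

1. B_x = -17  [line 11·x + -10·y + 317 = 0 ∩ |BG|² = 1105]
2. B_y = 13  [line 11·x + -10·y + 317 = 0 ∩ |BG|² = 1105]
   → B = (-17, 13)
3. A_x = 7/2  [line -5·x + 16/3·y + 875/18 = 0 ∩ |AG|² = 533/18]
4. A_y = -35/6  [line -5·x + 16/3·y + 875/18 = 0 ∩ |AG|² = 533/18]
   → A = (7/2, -35/6)
5. C_x = -41  [C is the reflection of G across B]
6. C_y = 36  [C is the reflection of G across B]
   → C = (-41, 36)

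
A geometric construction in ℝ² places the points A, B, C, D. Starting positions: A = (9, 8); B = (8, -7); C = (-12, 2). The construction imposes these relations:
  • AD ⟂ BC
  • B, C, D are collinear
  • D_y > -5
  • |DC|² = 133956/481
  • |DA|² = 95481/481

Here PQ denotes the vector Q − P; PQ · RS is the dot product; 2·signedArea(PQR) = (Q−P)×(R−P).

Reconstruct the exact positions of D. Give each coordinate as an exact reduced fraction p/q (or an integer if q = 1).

D = (1548/481, -2332/481)

1. D_x = 1548/481  [B, C, D are collinear ∩ AD ⟂ BC]
2. D_y = -2332/481  [B, C, D are collinear ∩ AD ⟂ BC]
   → D = (1548/481, -2332/481)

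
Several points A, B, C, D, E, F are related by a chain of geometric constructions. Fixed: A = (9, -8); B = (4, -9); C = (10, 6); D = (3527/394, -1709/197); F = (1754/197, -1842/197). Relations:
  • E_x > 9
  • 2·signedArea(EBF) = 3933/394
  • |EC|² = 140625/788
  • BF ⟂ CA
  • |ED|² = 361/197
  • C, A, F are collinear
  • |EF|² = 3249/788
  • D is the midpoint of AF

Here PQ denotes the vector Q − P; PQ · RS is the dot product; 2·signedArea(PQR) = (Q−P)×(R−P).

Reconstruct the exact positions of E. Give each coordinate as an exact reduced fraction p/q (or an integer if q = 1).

E = (3565/394, -1443/197)

1. E_x = 3565/394  [line 69/197·x + 966/197·y + 12903/394 = 0 ∩ |EC|² = 140625/788]
2. E_y = -1443/197  [line 69/197·x + 966/197·y + 12903/394 = 0 ∩ |EC|² = 140625/788]
   → E = (3565/394, -1443/197)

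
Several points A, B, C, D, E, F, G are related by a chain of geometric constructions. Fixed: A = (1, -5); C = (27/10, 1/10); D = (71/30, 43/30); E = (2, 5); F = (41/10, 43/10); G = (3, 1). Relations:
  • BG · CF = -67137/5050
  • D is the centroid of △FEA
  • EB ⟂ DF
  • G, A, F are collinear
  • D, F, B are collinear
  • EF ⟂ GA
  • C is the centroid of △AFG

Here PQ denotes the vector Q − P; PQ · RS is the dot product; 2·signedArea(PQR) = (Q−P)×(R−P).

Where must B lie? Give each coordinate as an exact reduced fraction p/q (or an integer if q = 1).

1. B_x = 19431/5050  [D, F, B are collinear ∩ EB ⟂ DF]
2. B_y = 9804/2525  [D, F, B are collinear ∩ EB ⟂ DF]
   → B = (19431/5050, 9804/2525)

B = (19431/5050, 9804/2525)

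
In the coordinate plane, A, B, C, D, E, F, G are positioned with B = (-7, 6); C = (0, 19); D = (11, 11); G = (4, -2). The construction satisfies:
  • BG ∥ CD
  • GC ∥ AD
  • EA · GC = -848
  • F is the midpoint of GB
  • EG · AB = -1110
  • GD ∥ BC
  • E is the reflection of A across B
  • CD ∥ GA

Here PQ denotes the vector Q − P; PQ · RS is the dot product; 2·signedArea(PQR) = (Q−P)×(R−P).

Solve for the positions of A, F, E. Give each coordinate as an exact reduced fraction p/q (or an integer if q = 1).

1. A_x = 15  [GC ∥ AD ∩ CD ∥ GA]
2. A_y = -10  [GC ∥ AD ∩ CD ∥ GA]
   → A = (15, -10)
3. F_x = -3/2  [F is the midpoint of GB]
4. F_y = 2  [F is the midpoint of GB]
   → F = (-3/2, 2)
5. E_x = -29  [E is the reflection of A across B]
6. E_y = 22  [E is the reflection of A across B]
   → E = (-29, 22)

A = (15, -10)
E = (-29, 22)
F = (-3/2, 2)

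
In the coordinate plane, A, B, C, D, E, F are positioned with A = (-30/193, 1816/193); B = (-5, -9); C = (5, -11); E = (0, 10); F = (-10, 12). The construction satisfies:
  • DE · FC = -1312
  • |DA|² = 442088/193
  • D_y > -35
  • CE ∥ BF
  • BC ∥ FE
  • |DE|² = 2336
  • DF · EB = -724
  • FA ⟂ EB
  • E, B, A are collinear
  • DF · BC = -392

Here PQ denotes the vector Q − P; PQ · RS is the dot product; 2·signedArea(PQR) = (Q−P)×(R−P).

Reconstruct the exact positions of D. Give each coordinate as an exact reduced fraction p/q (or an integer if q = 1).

1. D_x = 20  [DF · EB = -724 ∩ DE · FC = -1312]
2. D_y = -34  [DF · EB = -724 ∩ DE · FC = -1312]
   → D = (20, -34)

D = (20, -34)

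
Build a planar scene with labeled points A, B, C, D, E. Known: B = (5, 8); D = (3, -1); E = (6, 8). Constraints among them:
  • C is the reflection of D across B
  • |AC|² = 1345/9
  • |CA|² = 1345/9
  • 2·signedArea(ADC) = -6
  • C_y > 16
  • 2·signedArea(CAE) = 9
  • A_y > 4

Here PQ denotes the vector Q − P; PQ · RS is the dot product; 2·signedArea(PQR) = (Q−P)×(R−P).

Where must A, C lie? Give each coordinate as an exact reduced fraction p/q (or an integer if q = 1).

A = (14/3, 5)
C = (7, 17)

1. C_x = 7  [C is the reflection of D across B]
2. C_y = 17  [C is the reflection of D across B]
   → C = (7, 17)
3. A_x = 14/3  [2·signedArea(ADC) = -6 ∩ 2·signedArea(CAE) = 9]
4. A_y = 5  [2·signedArea(ADC) = -6 ∩ 2·signedArea(CAE) = 9]
   → A = (14/3, 5)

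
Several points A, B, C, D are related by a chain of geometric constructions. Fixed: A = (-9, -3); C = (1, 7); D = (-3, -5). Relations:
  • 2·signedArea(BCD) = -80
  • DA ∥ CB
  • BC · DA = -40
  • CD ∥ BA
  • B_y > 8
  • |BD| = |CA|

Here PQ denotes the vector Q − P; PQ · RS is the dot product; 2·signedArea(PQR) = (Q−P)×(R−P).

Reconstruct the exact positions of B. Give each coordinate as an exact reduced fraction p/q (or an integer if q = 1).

1. B_x = -5  [CD ∥ BA ∩ DA ∥ CB]
2. B_y = 9  [CD ∥ BA ∩ DA ∥ CB]
   → B = (-5, 9)

B = (-5, 9)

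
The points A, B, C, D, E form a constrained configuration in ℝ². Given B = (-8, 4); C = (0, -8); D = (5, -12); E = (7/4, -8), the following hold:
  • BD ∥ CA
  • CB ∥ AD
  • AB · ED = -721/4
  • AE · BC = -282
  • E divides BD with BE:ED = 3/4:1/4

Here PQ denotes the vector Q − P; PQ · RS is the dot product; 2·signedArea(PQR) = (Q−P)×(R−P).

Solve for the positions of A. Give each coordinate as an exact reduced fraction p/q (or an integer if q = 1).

1. A_x = 13  [CB ∥ AD ∩ BD ∥ CA]
2. A_y = -24  [CB ∥ AD ∩ BD ∥ CA]
   → A = (13, -24)

A = (13, -24)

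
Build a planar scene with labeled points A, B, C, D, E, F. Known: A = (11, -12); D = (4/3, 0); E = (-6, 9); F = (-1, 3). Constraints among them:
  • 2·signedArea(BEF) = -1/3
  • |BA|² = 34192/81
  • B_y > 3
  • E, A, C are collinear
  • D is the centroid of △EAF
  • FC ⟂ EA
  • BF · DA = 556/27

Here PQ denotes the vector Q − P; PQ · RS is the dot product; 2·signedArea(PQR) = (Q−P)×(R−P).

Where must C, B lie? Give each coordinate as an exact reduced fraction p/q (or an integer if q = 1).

1. C_x = -793/730  [E, A, C are collinear ∩ FC ⟂ EA]
2. C_y = 2139/730  [E, A, C are collinear ∩ FC ⟂ EA]
   → C = (-793/730, 2139/730)
3. B_x = -17/9  [2·signedArea(BEF) = -1/3 ∩ BF · DA = 556/27]
4. B_y = 4  [2·signedArea(BEF) = -1/3 ∩ BF · DA = 556/27]
   → B = (-17/9, 4)

B = (-17/9, 4)
C = (-793/730, 2139/730)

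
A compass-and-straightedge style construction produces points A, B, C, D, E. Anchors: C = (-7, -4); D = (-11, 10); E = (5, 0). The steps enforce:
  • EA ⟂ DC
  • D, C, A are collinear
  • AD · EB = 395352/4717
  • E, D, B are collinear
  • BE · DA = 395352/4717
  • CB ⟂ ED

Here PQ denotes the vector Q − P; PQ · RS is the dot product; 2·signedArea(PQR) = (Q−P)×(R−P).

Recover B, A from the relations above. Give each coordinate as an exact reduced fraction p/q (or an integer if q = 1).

1. B_x = -163/89  [E, D, B are collinear ∩ CB ⟂ ED]
2. B_y = 380/89  [E, D, B are collinear ∩ CB ⟂ ED]
   → B = (-163/89, 380/89)
3. A_x = -379/53  [D, C, A are collinear ∩ EA ⟂ DC]
4. A_y = -184/53  [D, C, A are collinear ∩ EA ⟂ DC]
   → A = (-379/53, -184/53)

A = (-379/53, -184/53)
B = (-163/89, 380/89)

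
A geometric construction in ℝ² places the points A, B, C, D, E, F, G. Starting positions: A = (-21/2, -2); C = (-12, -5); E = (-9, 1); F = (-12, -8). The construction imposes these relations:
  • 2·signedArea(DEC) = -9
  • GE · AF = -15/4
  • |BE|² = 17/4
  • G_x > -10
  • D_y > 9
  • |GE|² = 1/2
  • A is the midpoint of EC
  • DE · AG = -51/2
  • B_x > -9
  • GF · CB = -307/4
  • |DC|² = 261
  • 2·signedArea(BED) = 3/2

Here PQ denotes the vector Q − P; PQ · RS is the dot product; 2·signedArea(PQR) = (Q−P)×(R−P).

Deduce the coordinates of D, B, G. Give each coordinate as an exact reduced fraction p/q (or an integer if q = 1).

1. D_x = -6  [line 6·x + -3·y + 66 = 0 ∩ |DC|² = 261]
2. D_y = 10  [line 6·x + -3·y + 66 = 0 ∩ |DC|² = 261]
   → D = (-6, 10)
3. B_x = -17/2  [line -9·x + 3·y + -171/2 = 0 ∩ |BE|² = 17/4]
4. B_y = 3  [line -9·x + 3·y + -171/2 = 0 ∩ |BE|² = 17/4]
   → B = (-17/2, 3)
5. G_x = -19/2  [DE · AG = -51/2 ∩ GF · CB = -307/4]
6. G_y = 1/2  [DE · AG = -51/2 ∩ GF · CB = -307/4]
   → G = (-19/2, 1/2)

B = (-17/2, 3)
D = (-6, 10)
G = (-19/2, 1/2)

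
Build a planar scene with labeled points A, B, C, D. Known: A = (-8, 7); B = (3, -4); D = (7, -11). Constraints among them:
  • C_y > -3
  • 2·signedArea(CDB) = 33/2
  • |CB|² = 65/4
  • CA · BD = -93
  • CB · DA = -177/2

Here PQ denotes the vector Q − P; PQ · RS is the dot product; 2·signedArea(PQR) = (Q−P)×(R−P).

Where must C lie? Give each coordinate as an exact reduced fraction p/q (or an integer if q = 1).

C = (-1/2, -2)

1. C_x = -1/2  [2·signedArea(CDB) = 33/2 ∩ CB · DA = -177/2]
2. C_y = -2  [2·signedArea(CDB) = 33/2 ∩ CB · DA = -177/2]
   → C = (-1/2, -2)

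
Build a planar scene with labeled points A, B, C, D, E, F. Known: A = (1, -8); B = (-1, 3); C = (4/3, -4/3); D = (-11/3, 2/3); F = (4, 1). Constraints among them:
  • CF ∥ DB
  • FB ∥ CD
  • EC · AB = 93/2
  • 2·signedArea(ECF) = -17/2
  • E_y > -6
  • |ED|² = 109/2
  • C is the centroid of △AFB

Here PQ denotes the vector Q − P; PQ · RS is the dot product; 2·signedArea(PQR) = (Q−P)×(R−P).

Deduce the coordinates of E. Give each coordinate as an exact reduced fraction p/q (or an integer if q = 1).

1. E_x = -1/6  [2·signedArea(ECF) = -17/2 ∩ EC · AB = 93/2]
2. E_y = -35/6  [2·signedArea(ECF) = -17/2 ∩ EC · AB = 93/2]
   → E = (-1/6, -35/6)

E = (-1/6, -35/6)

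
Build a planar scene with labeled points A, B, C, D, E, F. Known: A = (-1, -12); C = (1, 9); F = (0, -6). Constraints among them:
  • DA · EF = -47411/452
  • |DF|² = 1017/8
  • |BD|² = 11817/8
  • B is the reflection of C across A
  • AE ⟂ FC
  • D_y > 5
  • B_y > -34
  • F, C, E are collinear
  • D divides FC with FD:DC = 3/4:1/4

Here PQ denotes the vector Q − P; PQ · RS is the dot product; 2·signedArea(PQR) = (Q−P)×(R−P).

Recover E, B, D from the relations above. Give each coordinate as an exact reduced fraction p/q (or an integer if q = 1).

B = (-3, -33)
D = (3/4, 21/4)
E = (-91/226, -2721/226)

1. E_x = -91/226  [F, C, E are collinear ∩ AE ⟂ FC]
2. E_y = -2721/226  [F, C, E are collinear ∩ AE ⟂ FC]
   → E = (-91/226, -2721/226)
3. B_x = -3  [B is the reflection of C across A]
4. B_y = -33  [B is the reflection of C across A]
   → B = (-3, -33)
5. D_x = 3/4  [D divides FC with FD:DC = 3/4:1/4]
6. D_y = 21/4  [D divides FC with FD:DC = 3/4:1/4]
   → D = (3/4, 21/4)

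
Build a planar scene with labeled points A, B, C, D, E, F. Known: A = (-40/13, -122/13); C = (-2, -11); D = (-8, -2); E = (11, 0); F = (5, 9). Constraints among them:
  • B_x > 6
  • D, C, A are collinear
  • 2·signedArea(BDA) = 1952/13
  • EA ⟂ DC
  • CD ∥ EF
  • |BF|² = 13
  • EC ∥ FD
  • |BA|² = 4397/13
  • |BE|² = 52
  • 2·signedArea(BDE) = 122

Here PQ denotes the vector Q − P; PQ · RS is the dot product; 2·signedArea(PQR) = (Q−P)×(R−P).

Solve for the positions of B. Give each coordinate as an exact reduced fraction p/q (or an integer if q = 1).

B = (7, 6)

1. B_x = 7  [2·signedArea(BDA) = 1952/13 ∩ 2·signedArea(BDE) = 122]
2. B_y = 6  [2·signedArea(BDA) = 1952/13 ∩ 2·signedArea(BDE) = 122]
   → B = (7, 6)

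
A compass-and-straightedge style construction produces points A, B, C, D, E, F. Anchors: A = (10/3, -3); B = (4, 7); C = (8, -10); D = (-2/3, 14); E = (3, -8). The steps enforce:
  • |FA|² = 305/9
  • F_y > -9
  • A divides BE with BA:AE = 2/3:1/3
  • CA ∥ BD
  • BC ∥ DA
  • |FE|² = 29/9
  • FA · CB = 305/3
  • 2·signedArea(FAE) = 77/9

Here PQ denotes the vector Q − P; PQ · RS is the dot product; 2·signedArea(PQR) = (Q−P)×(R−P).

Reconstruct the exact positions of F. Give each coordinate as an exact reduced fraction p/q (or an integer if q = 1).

F = (14/3, -26/3)

1. F_x = 14/3  [FA · CB = 305/3 ∩ 2·signedArea(FAE) = 77/9]
2. F_y = -26/3  [FA · CB = 305/3 ∩ 2·signedArea(FAE) = 77/9]
   → F = (14/3, -26/3)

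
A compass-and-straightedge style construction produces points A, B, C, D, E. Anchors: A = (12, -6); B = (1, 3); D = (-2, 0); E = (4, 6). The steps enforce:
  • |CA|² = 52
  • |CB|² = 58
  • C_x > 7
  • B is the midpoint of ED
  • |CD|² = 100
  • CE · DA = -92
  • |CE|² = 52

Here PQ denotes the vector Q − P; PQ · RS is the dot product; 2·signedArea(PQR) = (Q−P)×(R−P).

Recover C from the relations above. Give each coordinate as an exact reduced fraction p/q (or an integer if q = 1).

C = (8, 0)

1. C_x = 8  [line -14·x + 6·y + 112 = 0 ∩ |CA|² = 52]
2. C_y = 0  [line -14·x + 6·y + 112 = 0 ∩ |CA|² = 52]
   → C = (8, 0)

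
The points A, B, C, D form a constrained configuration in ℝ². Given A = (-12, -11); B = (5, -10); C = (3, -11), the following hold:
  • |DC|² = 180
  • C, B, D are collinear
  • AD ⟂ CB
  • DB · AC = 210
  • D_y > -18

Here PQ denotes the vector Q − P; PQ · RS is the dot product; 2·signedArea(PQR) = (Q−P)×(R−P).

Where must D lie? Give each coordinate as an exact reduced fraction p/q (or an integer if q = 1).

D = (-9, -17)

1. D_x = -9  [C, B, D are collinear ∩ AD ⟂ CB]
2. D_y = -17  [C, B, D are collinear ∩ AD ⟂ CB]
   → D = (-9, -17)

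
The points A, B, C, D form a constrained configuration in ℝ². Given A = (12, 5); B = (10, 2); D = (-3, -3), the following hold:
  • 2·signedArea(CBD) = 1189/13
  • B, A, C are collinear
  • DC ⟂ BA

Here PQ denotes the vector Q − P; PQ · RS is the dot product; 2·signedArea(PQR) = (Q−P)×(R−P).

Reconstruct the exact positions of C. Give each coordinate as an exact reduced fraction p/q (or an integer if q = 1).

C = (48/13, -97/13)

1. C_x = 48/13  [B, A, C are collinear ∩ DC ⟂ BA]
2. C_y = -97/13  [B, A, C are collinear ∩ DC ⟂ BA]
   → C = (48/13, -97/13)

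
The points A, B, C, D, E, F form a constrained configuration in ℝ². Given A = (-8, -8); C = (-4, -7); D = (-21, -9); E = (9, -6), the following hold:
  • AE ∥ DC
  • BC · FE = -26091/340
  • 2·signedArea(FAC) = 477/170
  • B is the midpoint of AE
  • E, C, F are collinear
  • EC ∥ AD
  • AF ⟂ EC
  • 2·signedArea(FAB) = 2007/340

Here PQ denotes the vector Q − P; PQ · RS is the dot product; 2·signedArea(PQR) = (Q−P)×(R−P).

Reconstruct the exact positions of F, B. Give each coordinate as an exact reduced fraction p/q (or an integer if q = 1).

B = (1/2, -7)
F = (-1369/170, -1243/170)

1. F_x = -1369/170  [E, C, F are collinear ∩ AF ⟂ EC]
2. F_y = -1243/170  [E, C, F are collinear ∩ AF ⟂ EC]
   → F = (-1369/170, -1243/170)
3. B_x = 1/2  [B is the midpoint of AE]
4. B_y = -7  [B is the midpoint of AE]
   → B = (1/2, -7)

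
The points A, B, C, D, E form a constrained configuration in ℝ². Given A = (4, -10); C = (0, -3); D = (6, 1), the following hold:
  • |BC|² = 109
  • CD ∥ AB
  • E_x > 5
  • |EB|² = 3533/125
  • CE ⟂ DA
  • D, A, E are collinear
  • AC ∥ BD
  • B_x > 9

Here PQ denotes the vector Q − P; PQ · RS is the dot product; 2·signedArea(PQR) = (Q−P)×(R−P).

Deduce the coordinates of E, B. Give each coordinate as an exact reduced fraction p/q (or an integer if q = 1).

1. E_x = 638/125  [D, A, E are collinear ∩ CE ⟂ DA]
2. E_y = -491/125  [D, A, E are collinear ∩ CE ⟂ DA]
   → E = (638/125, -491/125)
3. B_x = 10  [AC ∥ BD ∩ CD ∥ AB]
4. B_y = -6  [AC ∥ BD ∩ CD ∥ AB]
   → B = (10, -6)

B = (10, -6)
E = (638/125, -491/125)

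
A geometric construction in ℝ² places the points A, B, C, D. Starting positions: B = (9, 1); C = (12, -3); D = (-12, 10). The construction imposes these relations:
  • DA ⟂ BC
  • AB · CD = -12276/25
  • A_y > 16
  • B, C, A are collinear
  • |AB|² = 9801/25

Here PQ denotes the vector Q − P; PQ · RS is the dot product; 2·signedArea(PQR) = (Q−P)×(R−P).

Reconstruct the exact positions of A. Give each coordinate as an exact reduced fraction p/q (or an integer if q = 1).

1. A_x = -72/25  [B, C, A are collinear ∩ DA ⟂ BC]
2. A_y = 421/25  [B, C, A are collinear ∩ DA ⟂ BC]
   → A = (-72/25, 421/25)

A = (-72/25, 421/25)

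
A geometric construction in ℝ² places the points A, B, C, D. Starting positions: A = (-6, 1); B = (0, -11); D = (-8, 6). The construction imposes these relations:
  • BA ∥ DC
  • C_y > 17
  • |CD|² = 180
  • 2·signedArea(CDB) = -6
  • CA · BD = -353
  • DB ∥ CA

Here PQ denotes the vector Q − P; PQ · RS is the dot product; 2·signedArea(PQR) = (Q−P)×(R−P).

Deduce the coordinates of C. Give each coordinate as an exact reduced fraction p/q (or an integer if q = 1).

1. C_x = -14  [DB ∥ CA ∩ BA ∥ DC]
2. C_y = 18  [DB ∥ CA ∩ BA ∥ DC]
   → C = (-14, 18)

C = (-14, 18)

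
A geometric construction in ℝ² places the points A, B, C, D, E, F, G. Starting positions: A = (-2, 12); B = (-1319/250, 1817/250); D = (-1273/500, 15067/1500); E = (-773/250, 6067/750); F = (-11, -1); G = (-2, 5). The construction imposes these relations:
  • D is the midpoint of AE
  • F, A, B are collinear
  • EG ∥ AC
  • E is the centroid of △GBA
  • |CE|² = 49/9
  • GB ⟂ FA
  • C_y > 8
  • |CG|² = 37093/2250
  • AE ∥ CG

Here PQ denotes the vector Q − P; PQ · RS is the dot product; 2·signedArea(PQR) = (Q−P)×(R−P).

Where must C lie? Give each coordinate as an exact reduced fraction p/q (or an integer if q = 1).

C = (-227/250, 6683/750)

1. C_x = -227/250  [AE ∥ CG ∩ EG ∥ AC]
2. C_y = 6683/750  [AE ∥ CG ∩ EG ∥ AC]
   → C = (-227/250, 6683/750)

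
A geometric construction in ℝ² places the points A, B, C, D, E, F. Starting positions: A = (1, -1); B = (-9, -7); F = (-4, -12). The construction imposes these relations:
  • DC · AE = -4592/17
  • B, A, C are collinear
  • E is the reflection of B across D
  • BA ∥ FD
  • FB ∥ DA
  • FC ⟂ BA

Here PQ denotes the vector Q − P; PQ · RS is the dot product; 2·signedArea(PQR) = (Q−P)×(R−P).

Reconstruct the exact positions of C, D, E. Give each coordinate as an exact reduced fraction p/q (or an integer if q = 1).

1. C_x = -128/17  [B, A, C are collinear ∩ FC ⟂ BA]
2. C_y = -104/17  [B, A, C are collinear ∩ FC ⟂ BA]
   → C = (-128/17, -104/17)
3. D_x = 6  [FB ∥ DA ∩ BA ∥ FD]
4. D_y = -6  [FB ∥ DA ∩ BA ∥ FD]
   → D = (6, -6)
5. E_x = 21  [E is the reflection of B across D]
6. E_y = -5  [E is the reflection of B across D]
   → E = (21, -5)

C = (-128/17, -104/17)
D = (6, -6)
E = (21, -5)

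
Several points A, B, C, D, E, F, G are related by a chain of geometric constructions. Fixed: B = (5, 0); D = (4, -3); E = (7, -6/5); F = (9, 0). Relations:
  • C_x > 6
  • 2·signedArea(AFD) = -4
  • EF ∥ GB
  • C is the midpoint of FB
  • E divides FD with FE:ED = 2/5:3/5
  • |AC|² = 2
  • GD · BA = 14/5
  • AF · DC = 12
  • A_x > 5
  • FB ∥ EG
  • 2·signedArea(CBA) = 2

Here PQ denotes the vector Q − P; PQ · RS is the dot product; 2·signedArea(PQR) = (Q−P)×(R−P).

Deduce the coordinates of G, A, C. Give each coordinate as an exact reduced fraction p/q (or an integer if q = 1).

1. G_x = 3  [EF ∥ GB ∩ FB ∥ EG]
2. G_y = -6/5  [EF ∥ GB ∩ FB ∥ EG]
   → G = (3, -6/5)
3. A_x = 6  [2·signedArea(AFD) = -4 ∩ GD · BA = 14/5]
4. A_y = -1  [2·signedArea(AFD) = -4 ∩ GD · BA = 14/5]
   → A = (6, -1)
5. C_x = 7  [C is the midpoint of FB]
6. C_y = 0  [C is the midpoint of FB]
   → C = (7, 0)

A = (6, -1)
C = (7, 0)
G = (3, -6/5)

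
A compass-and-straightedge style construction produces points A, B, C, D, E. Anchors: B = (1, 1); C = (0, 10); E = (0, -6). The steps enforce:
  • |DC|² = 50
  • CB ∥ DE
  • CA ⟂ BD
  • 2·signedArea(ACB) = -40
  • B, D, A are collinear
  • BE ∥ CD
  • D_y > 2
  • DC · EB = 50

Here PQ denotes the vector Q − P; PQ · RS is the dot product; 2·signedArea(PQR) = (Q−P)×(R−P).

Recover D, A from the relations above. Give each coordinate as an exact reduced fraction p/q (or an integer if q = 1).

1. D_x = -1  [CB ∥ DE ∩ BE ∥ CD]
2. D_y = 3  [CB ∥ DE ∩ BE ∥ CD]
   → D = (-1, 3)
3. A_x = -4  [B, D, A are collinear ∩ CA ⟂ BD]
4. A_y = 6  [B, D, A are collinear ∩ CA ⟂ BD]
   → A = (-4, 6)

A = (-4, 6)
D = (-1, 3)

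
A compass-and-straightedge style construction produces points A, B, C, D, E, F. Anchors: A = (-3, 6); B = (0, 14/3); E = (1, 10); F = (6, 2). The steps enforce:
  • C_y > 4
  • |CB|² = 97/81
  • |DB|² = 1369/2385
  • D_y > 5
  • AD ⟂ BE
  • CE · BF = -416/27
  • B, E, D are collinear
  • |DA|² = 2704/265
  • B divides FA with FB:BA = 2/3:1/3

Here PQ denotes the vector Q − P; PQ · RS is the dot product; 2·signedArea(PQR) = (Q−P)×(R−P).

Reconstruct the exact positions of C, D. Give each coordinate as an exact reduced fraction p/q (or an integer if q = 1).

1. C_x = 1  [line -6·x + 8/3·y + -142/27 = 0 ∩ |CB|² = 97/81]
2. C_y = 38/9  [line -6·x + 8/3·y + -142/27 = 0 ∩ |CB|² = 97/81]
   → C = (1, 38/9)
3. D_x = 37/265  [B, E, D are collinear ∩ AD ⟂ BE]
4. D_y = 1434/265  [B, E, D are collinear ∩ AD ⟂ BE]
   → D = (37/265, 1434/265)

C = (1, 38/9)
D = (37/265, 1434/265)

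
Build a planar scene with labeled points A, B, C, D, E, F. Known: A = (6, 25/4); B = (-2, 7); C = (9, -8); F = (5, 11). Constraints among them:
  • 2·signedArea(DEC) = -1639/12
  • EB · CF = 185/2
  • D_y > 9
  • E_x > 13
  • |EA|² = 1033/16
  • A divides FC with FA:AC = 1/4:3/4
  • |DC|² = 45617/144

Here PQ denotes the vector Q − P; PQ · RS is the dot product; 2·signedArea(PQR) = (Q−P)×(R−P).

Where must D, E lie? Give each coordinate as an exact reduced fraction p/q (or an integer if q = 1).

1. E_x = 14  [line 4·x + -19·y + 97/2 = 0 ∩ |EA|² = 1033/16]
2. E_y = 11/2  [line 4·x + -19·y + 97/2 = 0 ∩ |EA|² = 1033/16]
   → E = (14, 11/2)
3. D_x = 16/3  [line 27/2·x + -5·y + -299/12 = 0 ∩ |DC|² = 45617/144]
4. D_y = 113/12  [line 27/2·x + -5·y + -299/12 = 0 ∩ |DC|² = 45617/144]
   → D = (16/3, 113/12)

D = (16/3, 113/12)
E = (14, 11/2)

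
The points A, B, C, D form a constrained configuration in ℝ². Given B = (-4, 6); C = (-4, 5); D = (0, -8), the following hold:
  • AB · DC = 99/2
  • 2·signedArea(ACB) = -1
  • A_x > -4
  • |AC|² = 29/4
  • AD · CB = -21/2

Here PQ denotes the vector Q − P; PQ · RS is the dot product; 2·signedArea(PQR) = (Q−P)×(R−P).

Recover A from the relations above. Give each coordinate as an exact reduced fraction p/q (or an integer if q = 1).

A = (-3, 5/2)

1. A_x = -3  [AB · DC = 99/2 ∩ 2·signedArea(ACB) = -1]
2. A_y = 5/2  [AB · DC = 99/2 ∩ 2·signedArea(ACB) = -1]
   → A = (-3, 5/2)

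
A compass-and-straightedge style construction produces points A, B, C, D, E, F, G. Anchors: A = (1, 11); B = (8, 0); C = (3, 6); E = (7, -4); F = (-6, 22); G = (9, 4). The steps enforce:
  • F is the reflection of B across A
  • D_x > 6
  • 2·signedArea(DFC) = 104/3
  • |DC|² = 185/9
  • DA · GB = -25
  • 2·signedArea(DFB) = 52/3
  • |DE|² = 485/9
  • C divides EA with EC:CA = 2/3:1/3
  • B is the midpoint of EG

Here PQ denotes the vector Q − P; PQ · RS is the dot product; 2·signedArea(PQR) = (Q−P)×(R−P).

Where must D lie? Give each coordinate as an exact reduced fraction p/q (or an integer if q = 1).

D = (20/3, 10/3)

1. D_x = 20/3  [2·signedArea(DFC) = 104/3 ∩ DA · GB = -25]
2. D_y = 10/3  [2·signedArea(DFC) = 104/3 ∩ DA · GB = -25]
   → D = (20/3, 10/3)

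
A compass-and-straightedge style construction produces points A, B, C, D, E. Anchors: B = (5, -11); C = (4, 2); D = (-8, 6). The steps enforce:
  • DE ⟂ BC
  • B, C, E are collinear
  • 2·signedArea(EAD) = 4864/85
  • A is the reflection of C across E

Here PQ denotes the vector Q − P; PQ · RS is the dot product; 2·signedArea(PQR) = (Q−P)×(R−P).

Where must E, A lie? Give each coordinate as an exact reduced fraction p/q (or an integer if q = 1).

A = (276/85, 1002/85)
E = (308/85, 586/85)

1. E_x = 308/85  [B, C, E are collinear ∩ DE ⟂ BC]
2. E_y = 586/85  [B, C, E are collinear ∩ DE ⟂ BC]
   → E = (308/85, 586/85)
3. A_x = 276/85  [A is the reflection of C across E]
4. A_y = 1002/85  [A is the reflection of C across E]
   → A = (276/85, 1002/85)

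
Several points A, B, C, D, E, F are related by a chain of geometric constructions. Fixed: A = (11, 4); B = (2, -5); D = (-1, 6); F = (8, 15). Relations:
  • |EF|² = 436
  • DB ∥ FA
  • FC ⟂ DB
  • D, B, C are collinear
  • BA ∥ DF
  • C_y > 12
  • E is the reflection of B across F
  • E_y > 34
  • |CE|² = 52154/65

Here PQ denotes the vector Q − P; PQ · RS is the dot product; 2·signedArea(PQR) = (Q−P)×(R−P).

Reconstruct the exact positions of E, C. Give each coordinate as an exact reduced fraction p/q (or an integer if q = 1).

C = (-173/65, 786/65)
E = (14, 35)

1. E_x = 14  [E is the reflection of B across F]
2. E_y = 35  [E is the reflection of B across F]
   → E = (14, 35)
3. C_x = -173/65  [D, B, C are collinear ∩ FC ⟂ DB]
4. C_y = 786/65  [D, B, C are collinear ∩ FC ⟂ DB]
   → C = (-173/65, 786/65)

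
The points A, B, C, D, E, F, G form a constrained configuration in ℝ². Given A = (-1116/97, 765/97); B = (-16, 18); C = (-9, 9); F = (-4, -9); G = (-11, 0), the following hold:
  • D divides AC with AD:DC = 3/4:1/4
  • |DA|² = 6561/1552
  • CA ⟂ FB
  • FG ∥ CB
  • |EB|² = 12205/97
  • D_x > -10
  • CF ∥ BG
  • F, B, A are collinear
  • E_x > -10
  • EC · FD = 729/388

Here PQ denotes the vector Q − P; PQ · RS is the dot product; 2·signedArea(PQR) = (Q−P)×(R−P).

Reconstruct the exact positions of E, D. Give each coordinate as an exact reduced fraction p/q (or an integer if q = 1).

1. D_x = -3735/388  [D divides AC with AD:DC = 3/4:1/4]
2. D_y = 846/97  [D divides AC with AD:DC = 3/4:1/4]
   → D = (-3735/388, 846/97)
3. E_x = -954/97  [line 2183/388·x + -1719/97·y + 40401/194 = 0 ∩ |EB|² = 12205/97]
4. E_y = 837/97  [line 2183/388·x + -1719/97·y + 40401/194 = 0 ∩ |EB|² = 12205/97]
   → E = (-954/97, 837/97)

D = (-3735/388, 846/97)
E = (-954/97, 837/97)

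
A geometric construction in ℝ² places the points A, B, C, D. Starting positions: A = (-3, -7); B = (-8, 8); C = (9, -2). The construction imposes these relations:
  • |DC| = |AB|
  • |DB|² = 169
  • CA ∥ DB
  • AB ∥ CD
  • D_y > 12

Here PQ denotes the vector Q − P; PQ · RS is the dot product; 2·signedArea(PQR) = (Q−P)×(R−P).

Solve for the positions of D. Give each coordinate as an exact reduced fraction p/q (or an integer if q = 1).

D = (4, 13)

1. D_x = 4  [CA ∥ DB ∩ AB ∥ CD]
2. D_y = 13  [CA ∥ DB ∩ AB ∥ CD]
   → D = (4, 13)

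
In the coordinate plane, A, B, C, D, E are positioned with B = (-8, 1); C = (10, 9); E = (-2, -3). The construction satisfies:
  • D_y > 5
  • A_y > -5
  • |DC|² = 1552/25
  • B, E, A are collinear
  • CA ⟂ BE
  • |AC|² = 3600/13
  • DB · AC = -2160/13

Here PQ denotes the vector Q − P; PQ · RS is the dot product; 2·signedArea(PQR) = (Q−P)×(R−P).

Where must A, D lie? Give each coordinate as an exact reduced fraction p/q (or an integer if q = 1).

A = (10/13, -63/13)
D = (14/5, 29/5)

1. A_x = 10/13  [B, E, A are collinear ∩ CA ⟂ BE]
2. A_y = -63/13  [B, E, A are collinear ∩ CA ⟂ BE]
   → A = (10/13, -63/13)
3. D_x = 14/5  [line -120/13·x + -180/13·y + 1380/13 = 0 ∩ |DC|² = 1552/25]
4. D_y = 29/5  [line -120/13·x + -180/13·y + 1380/13 = 0 ∩ |DC|² = 1552/25]
   → D = (14/5, 29/5)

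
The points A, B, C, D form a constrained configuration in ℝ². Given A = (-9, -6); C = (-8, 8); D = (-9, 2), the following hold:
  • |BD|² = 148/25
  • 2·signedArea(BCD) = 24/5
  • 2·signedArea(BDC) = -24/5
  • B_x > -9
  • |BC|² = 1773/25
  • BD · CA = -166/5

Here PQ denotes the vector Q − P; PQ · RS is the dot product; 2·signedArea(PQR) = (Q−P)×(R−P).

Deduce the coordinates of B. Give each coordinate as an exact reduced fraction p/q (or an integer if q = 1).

B = (-43/5, -2/5)

1. B_x = -43/5  [2·signedArea(BCD) = 24/5 ∩ BD · CA = -166/5]
2. B_y = -2/5  [2·signedArea(BCD) = 24/5 ∩ BD · CA = -166/5]
   → B = (-43/5, -2/5)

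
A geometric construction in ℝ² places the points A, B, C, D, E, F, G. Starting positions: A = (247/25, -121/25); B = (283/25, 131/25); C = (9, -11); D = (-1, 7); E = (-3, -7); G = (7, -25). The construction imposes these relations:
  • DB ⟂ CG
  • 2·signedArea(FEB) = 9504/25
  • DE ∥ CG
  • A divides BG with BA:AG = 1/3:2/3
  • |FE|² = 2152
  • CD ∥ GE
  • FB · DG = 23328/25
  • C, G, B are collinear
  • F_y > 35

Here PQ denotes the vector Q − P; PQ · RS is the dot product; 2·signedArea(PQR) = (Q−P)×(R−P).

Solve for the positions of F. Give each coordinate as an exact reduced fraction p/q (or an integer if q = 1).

F = (391/25, 887/25)

1. F_x = 391/25  [FB · DG = 23328/25 ∩ 2·signedArea(FEB) = 9504/25]
2. F_y = 887/25  [FB · DG = 23328/25 ∩ 2·signedArea(FEB) = 9504/25]
   → F = (391/25, 887/25)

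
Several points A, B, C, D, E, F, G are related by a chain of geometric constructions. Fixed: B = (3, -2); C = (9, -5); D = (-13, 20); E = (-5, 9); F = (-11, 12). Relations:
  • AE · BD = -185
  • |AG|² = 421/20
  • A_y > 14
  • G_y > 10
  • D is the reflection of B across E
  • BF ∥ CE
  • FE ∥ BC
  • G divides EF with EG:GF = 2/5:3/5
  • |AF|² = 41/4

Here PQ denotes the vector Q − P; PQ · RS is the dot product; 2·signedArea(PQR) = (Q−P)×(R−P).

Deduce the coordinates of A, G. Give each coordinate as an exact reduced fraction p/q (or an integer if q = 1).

1. A_x = -9  [line 16·x + -22·y + 463 = 0 ∩ |AF|² = 41/4]
2. A_y = 29/2  [line 16·x + -22·y + 463 = 0 ∩ |AF|² = 41/4]
   → A = (-9, 29/2)
3. G_x = -37/5  [G divides EF with EG:GF = 2/5:3/5]
4. G_y = 51/5  [G divides EF with EG:GF = 2/5:3/5]
   → G = (-37/5, 51/5)

A = (-9, 29/2)
G = (-37/5, 51/5)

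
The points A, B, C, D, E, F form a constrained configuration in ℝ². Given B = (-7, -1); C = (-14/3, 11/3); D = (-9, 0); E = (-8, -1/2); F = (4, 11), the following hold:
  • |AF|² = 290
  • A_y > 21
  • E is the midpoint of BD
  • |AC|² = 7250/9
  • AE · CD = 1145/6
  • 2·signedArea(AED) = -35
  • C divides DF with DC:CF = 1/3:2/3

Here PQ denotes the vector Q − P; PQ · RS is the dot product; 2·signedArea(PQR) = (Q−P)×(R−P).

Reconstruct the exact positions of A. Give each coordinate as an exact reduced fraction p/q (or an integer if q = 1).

A = (17, 22)

1. A_x = 17  [AE · CD = 1145/6 ∩ 2·signedArea(AED) = -35]
2. A_y = 22  [AE · CD = 1145/6 ∩ 2·signedArea(AED) = -35]
   → A = (17, 22)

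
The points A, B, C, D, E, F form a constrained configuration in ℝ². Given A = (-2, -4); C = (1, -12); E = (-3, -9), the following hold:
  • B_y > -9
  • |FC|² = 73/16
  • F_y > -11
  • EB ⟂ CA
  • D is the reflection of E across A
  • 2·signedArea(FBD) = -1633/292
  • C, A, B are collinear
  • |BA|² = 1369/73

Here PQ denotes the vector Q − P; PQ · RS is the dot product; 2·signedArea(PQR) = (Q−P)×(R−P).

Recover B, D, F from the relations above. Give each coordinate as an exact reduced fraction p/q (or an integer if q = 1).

1. B_x = -35/73  [C, A, B are collinear ∩ EB ⟂ CA]
2. B_y = -588/73  [C, A, B are collinear ∩ EB ⟂ CA]
   → B = (-35/73, -588/73)
3. D_x = -1  [D is the reflection of E across A]
4. D_y = 1  [D is the reflection of E across A]
   → D = (-1, 1)
5. F_x = 1/4  [line -661/73·x + -38/73·y + -859/292 = 0 ∩ |FC|² = 73/16]
6. F_y = -10  [line -661/73·x + -38/73·y + -859/292 = 0 ∩ |FC|² = 73/16]
   → F = (1/4, -10)

B = (-35/73, -588/73)
D = (-1, 1)
F = (1/4, -10)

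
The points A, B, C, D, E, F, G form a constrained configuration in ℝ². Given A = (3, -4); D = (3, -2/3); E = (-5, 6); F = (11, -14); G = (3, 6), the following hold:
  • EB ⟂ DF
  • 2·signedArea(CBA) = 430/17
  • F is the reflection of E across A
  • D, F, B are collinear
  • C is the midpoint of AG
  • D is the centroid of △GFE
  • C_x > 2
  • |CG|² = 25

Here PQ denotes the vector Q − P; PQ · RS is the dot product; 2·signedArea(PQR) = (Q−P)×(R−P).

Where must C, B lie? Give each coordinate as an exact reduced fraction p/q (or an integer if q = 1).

B = (-35/17, 132/17)
C = (3, 1)

1. C_x = 3  [C is the midpoint of AG]
2. C_y = 1  [C is the midpoint of AG]
   → C = (3, 1)
3. B_x = -35/17  [D, F, B are collinear ∩ EB ⟂ DF]
4. B_y = 132/17  [D, F, B are collinear ∩ EB ⟂ DF]
   → B = (-35/17, 132/17)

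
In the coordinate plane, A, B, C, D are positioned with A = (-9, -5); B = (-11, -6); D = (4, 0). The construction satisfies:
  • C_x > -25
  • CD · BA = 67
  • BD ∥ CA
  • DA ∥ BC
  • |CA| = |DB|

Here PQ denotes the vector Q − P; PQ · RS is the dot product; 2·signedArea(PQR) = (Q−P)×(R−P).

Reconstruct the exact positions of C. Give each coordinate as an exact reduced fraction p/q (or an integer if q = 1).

1. C_x = -24  [BD ∥ CA ∩ DA ∥ BC]
2. C_y = -11  [BD ∥ CA ∩ DA ∥ BC]
   → C = (-24, -11)

C = (-24, -11)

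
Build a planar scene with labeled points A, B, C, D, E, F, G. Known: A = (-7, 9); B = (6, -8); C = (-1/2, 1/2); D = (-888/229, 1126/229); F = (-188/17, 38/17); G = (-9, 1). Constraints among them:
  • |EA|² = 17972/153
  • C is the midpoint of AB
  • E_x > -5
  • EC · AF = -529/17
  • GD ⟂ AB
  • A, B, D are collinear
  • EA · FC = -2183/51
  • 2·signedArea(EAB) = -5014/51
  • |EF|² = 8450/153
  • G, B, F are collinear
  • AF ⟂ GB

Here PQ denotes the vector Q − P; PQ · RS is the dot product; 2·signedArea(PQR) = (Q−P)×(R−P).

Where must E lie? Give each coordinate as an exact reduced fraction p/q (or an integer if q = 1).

1. E_x = -239/51  [2·signedArea(EAB) = -5014/51 ∩ EC · AF = -529/17]
2. E_y = -27/17  [2·signedArea(EAB) = -5014/51 ∩ EC · AF = -529/17]
   → E = (-239/51, -27/17)

E = (-239/51, -27/17)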